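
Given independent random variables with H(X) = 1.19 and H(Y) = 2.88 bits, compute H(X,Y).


For independent variables, H(X,Y) = H(X) + H(Y) = 1.19 + 2.88 = 4.07

4.07 bits


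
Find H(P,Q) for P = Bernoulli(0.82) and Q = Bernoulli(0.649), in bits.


H(P,Q) = -p*log2(q) - (1-p)*log2(1-q). -0.82*log2(0.649) = 0.511442; -0.18*log2(0.351) = 0.271882. H(P,Q) = 0.511442 + 0.271882 = 0.7833

0.7833 bits


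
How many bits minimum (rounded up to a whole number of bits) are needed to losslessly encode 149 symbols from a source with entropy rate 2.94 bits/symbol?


Minimum bits >= n * H = 149 * 2.94 = 438.06, rounded up to a whole number of bits = 439

439 bits


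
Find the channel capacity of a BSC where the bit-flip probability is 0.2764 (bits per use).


H(p) = -p*log2(p) - (1-p)*log2(1-p) = -0.2764*log2(0.2764) - 0.7236*log2(0.7236) = 0.512769 + 0.337730 = 0.8505. C = 1 - H(p) = 1 - 0.8505 = 0.1495

0.1495 bits


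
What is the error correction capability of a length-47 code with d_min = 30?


Correction capability = floor((d-1)/2) = floor((30-1)/2) = 14

14 errors


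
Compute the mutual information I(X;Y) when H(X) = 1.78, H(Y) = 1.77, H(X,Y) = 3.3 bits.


I(X;Y) = H(X) + H(Y) - H(X,Y) = 1.78 + 1.77 - 3.3 = 0.25

0.25 bits


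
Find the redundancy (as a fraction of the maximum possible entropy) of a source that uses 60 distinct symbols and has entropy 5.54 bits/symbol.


H_max = log2(K) = log2(60) = 5.9069 bits/symbol. Redundancy = 1 - H/H_max = 1 - 5.54/5.9069 = 1 - 0.9379 = 0.0621

0.0621


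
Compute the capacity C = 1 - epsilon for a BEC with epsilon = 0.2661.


C = 1 - epsilon = 1 - 0.2661 = 0.7339

0.7339 bits


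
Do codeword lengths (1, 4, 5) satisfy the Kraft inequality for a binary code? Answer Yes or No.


Kraft sum = sum(2^(-l_i)) = 0.5938, need <= 1. Result: satisfied (a binary prefix-free code with these lengths exists)

Yes


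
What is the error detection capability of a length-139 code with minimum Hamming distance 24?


Detection capability = d_min - 1 = 24 - 1 = 23

23 errors


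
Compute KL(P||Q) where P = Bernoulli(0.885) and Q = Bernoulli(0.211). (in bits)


KL = p*log2(p/q) + (1-p)*log2((1-p)/(1-q)) = 0.885*log2(0.885/0.211) + 0.115*log2(0.115/0.789) = 1.511

1.511 bits


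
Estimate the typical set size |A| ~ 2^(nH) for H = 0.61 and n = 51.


log2|A_typical| = nH = 51 * 0.61 = 31.11, so |A_typical| ~ 2^31.11 = 2.318e+09

2.318e+09


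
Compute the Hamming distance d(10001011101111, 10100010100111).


Count differing positions: . . ^ . ^ . . ^ . . ^ . . . = 4 differences

4


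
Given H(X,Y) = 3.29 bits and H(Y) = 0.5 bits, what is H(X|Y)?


H(X|Y) = H(X,Y) - H(Y) = 3.29 - 0.5 = 2.79

2.79 bits


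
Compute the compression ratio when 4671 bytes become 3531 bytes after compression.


Ratio = original / compressed = 4671 / 3531 = 1.3229

1.3229


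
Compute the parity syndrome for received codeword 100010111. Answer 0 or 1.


Syndrome = XOR of all bits = 1 XOR 0 XOR 0 XOR 0 XOR 1 XOR 0 XOR 1 XOR 1 XOR 1 = 1

1


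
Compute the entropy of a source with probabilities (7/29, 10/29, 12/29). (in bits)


H = -sum(p_i * log2(p_i)). Terms: -(7/29)*log2(7/29) = 0.494979; -(10/29)*log2(10/29) = 0.529673; -(12/29)*log2(12/29) = 0.526766. H = 0.494979 + 0.529673 + 0.526766 = 1.5514

1.5514 bits


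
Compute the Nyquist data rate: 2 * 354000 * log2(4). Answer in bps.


Rate = 2 * B * log2(M) = 2 * 354000 * 2.0 = 1416000.0

1416000.0 bps


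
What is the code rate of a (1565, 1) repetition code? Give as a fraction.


Rate = k/n = 1/1565

1/1565


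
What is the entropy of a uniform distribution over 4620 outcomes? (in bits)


H = log2(n) = log2(4620) = 12.1737

12.1737 bits


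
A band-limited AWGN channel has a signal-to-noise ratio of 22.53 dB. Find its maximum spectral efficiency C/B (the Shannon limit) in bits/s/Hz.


SNR_linear = 10^(22.53/10) = 179.0606; C/B = log2(1 + SNR_linear) = log2(1 + 179.0606) = 7.4923

7.4923 bits/s/Hz


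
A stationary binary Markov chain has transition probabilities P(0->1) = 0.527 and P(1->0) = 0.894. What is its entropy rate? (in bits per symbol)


Stationary distribution: pi_0 = p10/(p01+p10) = 0.6291, pi_1 = 0.3709. Entropy rate H' = pi_0*H(p01) + pi_1*H(p10) = 0.6291*0.9979 + 0.3709*0.4877 = 0.8087

0.8087 bits/symbol


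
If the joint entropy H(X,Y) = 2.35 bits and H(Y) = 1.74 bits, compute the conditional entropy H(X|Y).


H(X|Y) = H(X,Y) - H(Y) = 2.35 - 1.74 = 0.61

0.61 bits


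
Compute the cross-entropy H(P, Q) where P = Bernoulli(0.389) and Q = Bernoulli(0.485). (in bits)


H(P,Q) = -p*log2(q) - (1-p)*log2(1-q). -0.389*log2(0.485) = 0.406094; -0.611*log2(0.515) = 0.584944. H(P,Q) = 0.406094 + 0.584944 = 0.991

0.991 bits


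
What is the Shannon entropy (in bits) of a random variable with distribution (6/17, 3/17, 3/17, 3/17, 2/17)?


H = -sum(p_i * log2(p_i)). Terms: -(6/17)*log2(6/17) = 0.530294; -(3/17)*log2(3/17) = 0.441618; -(3/17)*log2(3/17) = 0.441618; -(3/17)*log2(3/17) = 0.441618; -(2/17)*log2(2/17) = 0.363231. H = 0.530294 + 0.441618 + 0.441618 + 0.441618 + 0.363231 = 2.2184

2.2184 bits


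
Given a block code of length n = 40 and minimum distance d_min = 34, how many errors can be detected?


Detection capability = d_min - 1 = 34 - 1 = 33

33 errors


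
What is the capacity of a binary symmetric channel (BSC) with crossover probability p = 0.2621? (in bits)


H(p) = -p*log2(p) - (1-p)*log2(1-p) = -0.2621*log2(0.2621) - 0.7379*log2(0.7379) = 0.506328 + 0.323571 = 0.8299. C = 1 - H(p) = 1 - 0.8299 = 0.1701

0.1701 bits


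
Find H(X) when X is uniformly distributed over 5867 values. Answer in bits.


H = log2(n) = log2(5867) = 12.5184

12.5184 bits


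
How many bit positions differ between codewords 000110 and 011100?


Count differing positions: . ^ ^ . ^ . = 3 differences

3


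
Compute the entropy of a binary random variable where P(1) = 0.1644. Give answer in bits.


H = -p*log2(p) - (1-p)*log2(1-p). -0.1644*log2(0.1644) = 0.428216; -0.8356*log2(0.8356) = 0.216517. H = 0.428216 + 0.216517 = 0.6447

0.6447 bits


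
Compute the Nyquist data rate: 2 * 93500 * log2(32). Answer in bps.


Rate = 2 * B * log2(M) = 2 * 93500 * 5.0 = 935000.0

935000.0 bps


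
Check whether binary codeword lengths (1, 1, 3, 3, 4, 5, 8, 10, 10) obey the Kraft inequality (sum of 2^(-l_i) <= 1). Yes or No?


Kraft sum = sum(2^(-l_i)) = 1.3496, need <= 1. Result: violated (a binary prefix-free code with these lengths cannot exist)

No


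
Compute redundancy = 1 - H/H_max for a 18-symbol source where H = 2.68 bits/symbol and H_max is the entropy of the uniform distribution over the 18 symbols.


H_max = log2(K) = log2(18) = 4.1699 bits/symbol. Redundancy = 1 - H/H_max = 1 - 2.68/4.1699 = 1 - 0.6427 = 0.3573

0.3573


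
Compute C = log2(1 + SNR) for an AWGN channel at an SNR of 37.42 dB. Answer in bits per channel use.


SNR_linear = 10^(37.42/10) = 5520.7744; C = log2(1 + SNR_linear) = log2(1 + 5520.7744) = 12.4309

12.4309 bits/channel use


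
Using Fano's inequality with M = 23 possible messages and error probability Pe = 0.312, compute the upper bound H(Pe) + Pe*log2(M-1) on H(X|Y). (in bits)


H(Pe) = -Pe*log2(Pe) - (1-Pe)*log2(1-Pe) = -0.312*log2(0.312) - 0.688*log2(0.688) = 0.524279 + 0.371189 = 0.8955. Pe*log2(M-1) = 0.312*log2(22) = 1.391343. Bound = H(Pe) + Pe*log2(M-1) = 0.524279 + 0.371189 + 1.391343 = 2.2868

2.2868 bits


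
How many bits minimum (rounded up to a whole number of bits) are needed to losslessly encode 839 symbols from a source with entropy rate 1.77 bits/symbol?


Minimum bits >= n * H = 839 * 1.77 = 1485.03, rounded up to a whole number of bits = 1486

1486 bits


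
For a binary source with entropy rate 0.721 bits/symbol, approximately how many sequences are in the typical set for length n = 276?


log2|A_typical| = nH = 276 * 0.721 = 198.996, so |A_typical| ~ 2^198.996 = 8.012e+59

8.012e+59


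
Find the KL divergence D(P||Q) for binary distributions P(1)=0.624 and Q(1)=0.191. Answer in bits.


KL = p*log2(p/q) + (1-p)*log2((1-p)/(1-q)) = 0.624*log2(0.624/0.191) + 0.376*log2(0.376/0.809) = 0.6501

0.6501 bits


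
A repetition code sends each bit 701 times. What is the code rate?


Rate = k/n = 1/701

1/701


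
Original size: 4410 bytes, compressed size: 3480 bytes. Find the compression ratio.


Ratio = original / compressed = 4410 / 3480 = 1.2672

1.2672


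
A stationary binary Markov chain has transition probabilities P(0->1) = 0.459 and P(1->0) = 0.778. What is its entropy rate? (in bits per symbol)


Stationary distribution: pi_0 = p10/(p01+p10) = 0.6289, pi_1 = 0.3711. Entropy rate H' = pi_0*H(p01) + pi_1*H(p10) = 0.6289*0.9951 + 0.3711*0.7638 = 0.9093

0.9093 bits/symbol


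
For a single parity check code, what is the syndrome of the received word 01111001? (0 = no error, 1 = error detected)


Syndrome = XOR of all bits = 0 XOR 1 XOR 1 XOR 1 XOR 1 XOR 0 XOR 0 XOR 1 = 1

1


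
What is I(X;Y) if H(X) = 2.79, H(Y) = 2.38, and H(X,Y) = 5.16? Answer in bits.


I(X;Y) = H(X) + H(Y) - H(X,Y) = 2.79 + 2.38 - 5.16 = 0.01

0.01 bits


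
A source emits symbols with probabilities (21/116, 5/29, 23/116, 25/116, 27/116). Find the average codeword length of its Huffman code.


Huffman construction (repeatedly merge the two least-probable nodes; each merge adds 1 bit to every symbol beneath it): 5/29 + 21/116 = 41/116; 23/116 + 25/116 = 12/29; 27/116 + 41/116 = 17/29; 12/29 + 17/29 = 1. Resulting codeword lengths (in the order the probabilities were given): (3, 3, 2, 2, 2). L_avg = sum(p_i * l_i) = 21/116*3 + 5/29*3 + 23/116*2 + 25/116*2 + 27/116*2 = 273/116 = 2.3534

2.3534 bits


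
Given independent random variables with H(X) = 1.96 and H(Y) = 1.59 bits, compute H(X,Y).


For independent variables, H(X,Y) = H(X) + H(Y) = 1.96 + 1.59 = 3.55

3.55 bits


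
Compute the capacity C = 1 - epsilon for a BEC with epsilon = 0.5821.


C = 1 - epsilon = 1 - 0.5821 = 0.4179

0.4179 bits


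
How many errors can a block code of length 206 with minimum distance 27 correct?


Correction capability = floor((d-1)/2) = floor((27-1)/2) = 13

13 errors


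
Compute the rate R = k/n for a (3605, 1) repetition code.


Rate = k/n = 1/3605

1/3605


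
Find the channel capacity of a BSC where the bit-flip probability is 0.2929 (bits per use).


H(p) = -p*log2(p) - (1-p)*log2(1-p) = -0.2929*log2(0.2929) - 0.7071*log2(0.7071) = 0.518878 + 0.353560 = 0.8724. C = 1 - H(p) = 1 - 0.8724 = 0.1276

0.1276 bits


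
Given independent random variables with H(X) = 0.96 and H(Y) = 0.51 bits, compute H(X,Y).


For independent variables, H(X,Y) = H(X) + H(Y) = 0.96 + 0.51 = 1.47

1.47 bits


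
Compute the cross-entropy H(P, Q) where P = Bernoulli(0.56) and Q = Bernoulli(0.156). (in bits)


H(P,Q) = -p*log2(q) - (1-p)*log2(1-q). -0.56*log2(0.156) = 1.501014; -0.44*log2(0.844) = 0.107661. H(P,Q) = 1.501014 + 0.107661 = 1.6087

1.6087 bits


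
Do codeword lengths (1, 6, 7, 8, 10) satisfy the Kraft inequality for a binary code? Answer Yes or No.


Kraft sum = sum(2^(-l_i)) = 0.5283, need <= 1. Result: satisfied (a binary prefix-free code with these lengths exists)

Yes


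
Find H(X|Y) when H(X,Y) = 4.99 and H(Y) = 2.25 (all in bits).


H(X|Y) = H(X,Y) - H(Y) = 4.99 - 2.25 = 2.74

2.74 bits


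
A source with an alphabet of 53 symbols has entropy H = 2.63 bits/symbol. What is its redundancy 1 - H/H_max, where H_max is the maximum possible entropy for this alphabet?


H_max = log2(K) = log2(53) = 5.7279 bits/symbol. Redundancy = 1 - H/H_max = 1 - 2.63/5.7279 = 1 - 0.4592 = 0.5408

0.5408


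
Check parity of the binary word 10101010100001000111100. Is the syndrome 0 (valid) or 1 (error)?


Syndrome = XOR of all bits = 1 XOR 0 XOR 1 XOR 0 XOR 1 XOR 0 XOR 1 XOR 0 XOR 1 XOR 0 XOR 0 XOR 0 XOR 0 XOR 1 XOR 0 XOR 0 XOR 0 XOR 1 XOR 1 XOR 1 XOR 1 XOR 0 XOR 0 = 0

0


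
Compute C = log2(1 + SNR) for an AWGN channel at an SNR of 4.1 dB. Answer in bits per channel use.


SNR_linear = 10^(4.1/10) = 2.5704; C = log2(1 + SNR_linear) = log2(1 + 2.5704) = 1.8361

1.8361 bits/channel use


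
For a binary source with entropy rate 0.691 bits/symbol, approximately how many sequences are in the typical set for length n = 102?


log2|A_typical| = nH = 102 * 0.691 = 70.482, so |A_typical| ~ 2^70.482 = 1.649e+21

1.649e+21


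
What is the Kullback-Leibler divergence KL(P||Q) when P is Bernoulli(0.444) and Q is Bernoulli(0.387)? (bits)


KL = p*log2(p/q) + (1-p)*log2((1-p)/(1-q)) = 0.444*log2(0.444/0.387) + 0.556*log2(0.556/0.613) = 0.0097

0.0097 bits


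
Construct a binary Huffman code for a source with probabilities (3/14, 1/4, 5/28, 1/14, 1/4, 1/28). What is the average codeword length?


Huffman construction (repeatedly merge the two least-probable nodes; each merge adds 1 bit to every symbol beneath it): 1/28 + 1/14 = 3/28; 3/28 + 5/28 = 2/7; 3/14 + 1/4 = 13/28; 1/4 + 2/7 = 15/28; 13/28 + 15/28 = 1. Resulting codeword lengths (in the order the probabilities were given): (2, 2, 3, 4, 2, 4). L_avg = sum(p_i * l_i) = 3/14*2 + 1/4*2 + 5/28*3 + 1/14*4 + 1/4*2 + 1/28*4 = 67/28 = 2.3929

2.3929 bits


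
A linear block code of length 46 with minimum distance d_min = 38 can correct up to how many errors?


Correction capability = floor((d-1)/2) = floor((38-1)/2) = 18

18 errors


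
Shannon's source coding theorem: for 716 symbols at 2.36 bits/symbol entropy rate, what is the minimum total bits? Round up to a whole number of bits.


Minimum bits >= n * H = 716 * 2.36 = 1689.76, rounded up to a whole number of bits = 1690

1690 bits


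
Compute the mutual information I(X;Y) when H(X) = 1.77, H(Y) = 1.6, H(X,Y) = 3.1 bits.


I(X;Y) = H(X) + H(Y) - H(X,Y) = 1.77 + 1.6 - 3.1 = 0.27

0.27 bits


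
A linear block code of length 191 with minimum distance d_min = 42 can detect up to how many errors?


Detection capability = d_min - 1 = 42 - 1 = 41

41 errors


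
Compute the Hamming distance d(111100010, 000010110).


Count differing positions: ^ ^ ^ ^ ^ . ^ . . = 6 differences

6


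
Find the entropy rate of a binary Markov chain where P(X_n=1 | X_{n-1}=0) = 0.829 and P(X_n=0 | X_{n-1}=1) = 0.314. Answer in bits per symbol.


Stationary distribution: pi_0 = p10/(p01+p10) = 0.2747, pi_1 = 0.7253. Entropy rate H' = pi_0*H(p01) + pi_1*H(p10) = 0.2747*0.66 + 0.7253*0.8977 = 0.8324

0.8324 bits/symbol


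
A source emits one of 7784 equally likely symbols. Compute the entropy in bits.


H = log2(n) = log2(7784) = 12.9263

12.9263 bits


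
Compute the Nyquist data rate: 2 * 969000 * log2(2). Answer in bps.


Rate = 2 * B * log2(M) = 2 * 969000 * 1.0 = 1938000.0

1938000.0 bps


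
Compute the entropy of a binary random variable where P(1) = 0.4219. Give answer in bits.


H = -p*log2(p) - (1-p)*log2(1-p). -0.4219*log2(0.4219) = 0.525277; -0.5781*log2(0.5781) = 0.457051. H = 0.525277 + 0.457051 = 0.9823

0.9823 bits


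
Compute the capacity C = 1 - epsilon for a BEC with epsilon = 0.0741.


C = 1 - epsilon = 1 - 0.0741 = 0.9259

0.9259 bits


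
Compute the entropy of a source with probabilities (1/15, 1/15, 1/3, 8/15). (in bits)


H = -sum(p_i * log2(p_i)). Terms: -(1/15)*log2(1/15) = 0.260459; -(1/15)*log2(1/15) = 0.260459; -(1/3)*log2(1/3) = 0.528321; -(8/15)*log2(8/15) = 0.483675. H = 0.260459 + 0.260459 + 0.528321 + 0.483675 = 1.5329

1.5329 bits


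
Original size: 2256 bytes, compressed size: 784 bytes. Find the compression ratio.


Ratio = original / compressed = 2256 / 784 = 2.8776

2.8776


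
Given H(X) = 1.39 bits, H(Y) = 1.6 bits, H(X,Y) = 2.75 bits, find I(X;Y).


I(X;Y) = H(X) + H(Y) - H(X,Y) = 1.39 + 1.6 - 2.75 = 0.24

0.24 bits


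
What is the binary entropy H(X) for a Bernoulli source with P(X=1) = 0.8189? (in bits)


H = -p*log2(p) - (1-p)*log2(1-p). -0.8189*log2(0.8189) = 0.236040; -0.1811*log2(0.1811) = 0.446437. H = 0.236040 + 0.446437 = 0.6825

0.6825 bits


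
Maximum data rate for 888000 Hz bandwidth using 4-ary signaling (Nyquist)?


Rate = 2 * B * log2(M) = 2 * 888000 * 2.0 = 3552000.0

3552000.0 bps


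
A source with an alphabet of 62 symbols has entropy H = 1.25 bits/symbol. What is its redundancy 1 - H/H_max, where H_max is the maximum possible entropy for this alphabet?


H_max = log2(K) = log2(62) = 5.9542 bits/symbol. Redundancy = 1 - H/H_max = 1 - 1.25/5.9542 = 1 - 0.2099 = 0.7901

0.7901


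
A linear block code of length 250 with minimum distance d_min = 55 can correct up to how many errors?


Correction capability = floor((d-1)/2) = floor((55-1)/2) = 27

27 errors


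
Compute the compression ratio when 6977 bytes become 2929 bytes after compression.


Ratio = original / compressed = 6977 / 2929 = 2.382

2.382


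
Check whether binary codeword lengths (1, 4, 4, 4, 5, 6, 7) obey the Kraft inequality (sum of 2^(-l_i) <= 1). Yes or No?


Kraft sum = sum(2^(-l_i)) = 0.7422, need <= 1. Result: satisfied (a binary prefix-free code with these lengths exists)

Yes


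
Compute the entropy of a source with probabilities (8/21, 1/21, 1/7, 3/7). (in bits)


H = -sum(p_i * log2(p_i)). Terms: -(8/21)*log2(8/21) = 0.530407; -(1/21)*log2(1/21) = 0.209158; -(1/7)*log2(1/7) = 0.401051; -(3/7)*log2(3/7) = 0.523882. H = 0.530407 + 0.209158 + 0.401051 + 0.523882 = 1.6645

1.6645 bits


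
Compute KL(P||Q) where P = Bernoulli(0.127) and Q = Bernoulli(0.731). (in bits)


KL = p*log2(p/q) + (1-p)*log2((1-p)/(1-q)) = 0.127*log2(0.127/0.731) + 0.873*log2(0.873/0.269) = 1.162

1.162 bits


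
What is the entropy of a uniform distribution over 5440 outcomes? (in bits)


H = log2(n) = log2(5440) = 12.4094

12.4094 bits


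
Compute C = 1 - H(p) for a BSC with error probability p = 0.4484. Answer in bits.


H(p) = -p*log2(p) - (1-p)*log2(1-p) = -0.4484*log2(0.4484) - 0.5516*log2(0.5516) = 0.518862 + 0.473441 = 0.9923. C = 1 - H(p) = 1 - 0.9923 = 0.0077

0.0077 bits


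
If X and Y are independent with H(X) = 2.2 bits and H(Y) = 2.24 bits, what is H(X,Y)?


For independent variables, H(X,Y) = H(X) + H(Y) = 2.2 + 2.24 = 4.44

4.44 bits


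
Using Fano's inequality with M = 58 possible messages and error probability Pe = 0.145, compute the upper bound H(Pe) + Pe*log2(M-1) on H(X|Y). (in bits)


H(Pe) = -Pe*log2(Pe) - (1-Pe)*log2(1-Pe) = -0.145*log2(0.145) - 0.855*log2(0.855) = 0.403952 + 0.193233 = 0.5972. Pe*log2(M-1) = 0.145*log2(57) = 0.845769. Bound = H(Pe) + Pe*log2(M-1) = 0.403952 + 0.193233 + 0.845769 = 1.443

1.443 bits


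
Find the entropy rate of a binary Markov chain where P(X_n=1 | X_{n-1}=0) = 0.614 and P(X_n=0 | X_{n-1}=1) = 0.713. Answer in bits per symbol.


Stationary distribution: pi_0 = p10/(p01+p10) = 0.5373, pi_1 = 0.4627. Entropy rate H' = pi_0*H(p01) + pi_1*H(p10) = 0.5373*0.9622 + 0.4627*0.8648 = 0.9171

0.9171 bits/symbol


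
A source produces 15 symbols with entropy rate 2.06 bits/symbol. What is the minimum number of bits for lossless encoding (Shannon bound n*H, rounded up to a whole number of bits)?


Minimum bits >= n * H = 15 * 2.06 = 30.9, rounded up to a whole number of bits = 31

31 bits


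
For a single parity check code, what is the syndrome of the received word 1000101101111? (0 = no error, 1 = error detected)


Syndrome = XOR of all bits = 1 XOR 0 XOR 0 XOR 0 XOR 1 XOR 0 XOR 1 XOR 1 XOR 0 XOR 1 XOR 1 XOR 1 XOR 1 = 0

0


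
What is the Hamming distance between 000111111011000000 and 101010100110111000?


Count differing positions: ^ . ^ ^ . ^ . ^ ^ ^ . ^ ^ ^ ^ . . . = 11 differences

11


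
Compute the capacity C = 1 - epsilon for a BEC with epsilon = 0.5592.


C = 1 - epsilon = 1 - 0.5592 = 0.4408

0.4408 bits


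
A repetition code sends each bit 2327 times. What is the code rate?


Rate = k/n = 1/2327

1/2327


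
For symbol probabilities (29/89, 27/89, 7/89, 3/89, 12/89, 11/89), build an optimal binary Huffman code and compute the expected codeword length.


Huffman construction (repeatedly merge the two least-probable nodes; each merge adds 1 bit to every symbol beneath it): 3/89 + 7/89 = 10/89; 10/89 + 11/89 = 21/89; 12/89 + 21/89 = 33/89; 27/89 + 29/89 = 56/89; 33/89 + 56/89 = 1. Resulting codeword lengths (in the order the probabilities were given): (2, 2, 4, 4, 2, 3). L_avg = sum(p_i * l_i) = 29/89*2 + 27/89*2 + 7/89*4 + 3/89*4 + 12/89*2 + 11/89*3 = 209/89 = 2.3483

2.3483 bits


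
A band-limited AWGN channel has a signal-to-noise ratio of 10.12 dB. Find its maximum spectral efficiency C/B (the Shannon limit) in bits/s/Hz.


SNR_linear = 10^(10.12/10) = 10.2802; C/B = log2(1 + SNR_linear) = log2(1 + 10.2802) = 3.4957

3.4957 bits/s/Hz


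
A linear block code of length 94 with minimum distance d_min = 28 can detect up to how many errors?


Detection capability = d_min - 1 = 28 - 1 = 27

27 errors


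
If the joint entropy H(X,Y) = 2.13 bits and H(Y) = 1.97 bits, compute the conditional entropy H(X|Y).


H(X|Y) = H(X,Y) - H(Y) = 2.13 - 1.97 = 0.16

0.16 bits


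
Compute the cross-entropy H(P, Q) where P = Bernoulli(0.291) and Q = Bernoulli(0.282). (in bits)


H(P,Q) = -p*log2(q) - (1-p)*log2(1-q). -0.291*log2(0.282) = 0.531434; -0.709*log2(0.718) = 0.338862. H(P,Q) = 0.531434 + 0.338862 = 0.8703

0.8703 bits


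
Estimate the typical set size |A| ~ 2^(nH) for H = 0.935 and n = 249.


log2|A_typical| = nH = 249 * 0.935 = 232.815, so |A_typical| ~ 2^232.815 = 1.214e+70

1.214e+70


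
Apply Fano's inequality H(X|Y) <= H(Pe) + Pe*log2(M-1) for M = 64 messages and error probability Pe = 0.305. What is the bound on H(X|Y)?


H(Pe) = -Pe*log2(Pe) - (1-Pe)*log2(1-Pe) = -0.305*log2(0.305) - 0.695*log2(0.695) = 0.522501 + 0.364816 = 0.8873. Pe*log2(M-1) = 0.305*log2(63) = 1.823070. Bound = H(Pe) + Pe*log2(M-1) = 0.522501 + 0.364816 + 1.823070 = 2.7104

2.7104 bits


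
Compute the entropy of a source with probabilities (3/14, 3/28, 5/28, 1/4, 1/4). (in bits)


H = -sum(p_i * log2(p_i)). Terms: -(3/14)*log2(3/14) = 0.476227; -(3/28)*log2(3/28) = 0.345256; -(5/28)*log2(5/28) = 0.443826; -(1/4)*log2(1/4) = 0.500000; -(1/4)*log2(1/4) = 0.500000. H = 0.476227 + 0.345256 + 0.443826 + 0.500000 + 0.500000 = 2.2653

2.2653 bits


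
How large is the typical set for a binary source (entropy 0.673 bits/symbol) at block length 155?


log2|A_typical| = nH = 155 * 0.673 = 104.315, so |A_typical| ~ 2^104.315 = 2.523e+31

2.523e+31


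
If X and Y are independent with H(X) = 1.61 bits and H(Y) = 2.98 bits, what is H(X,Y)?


For independent variables, H(X,Y) = H(X) + H(Y) = 1.61 + 2.98 = 4.59

4.59 bits


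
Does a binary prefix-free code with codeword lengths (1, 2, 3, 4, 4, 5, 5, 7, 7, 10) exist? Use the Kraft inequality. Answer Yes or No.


Kraft sum = sum(2^(-l_i)) = 1.0791, need <= 1. Result: violated (a binary prefix-free code with these lengths cannot exist)

No


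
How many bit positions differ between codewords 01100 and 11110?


Count differing positions: ^ . . ^ . = 2 differences

2


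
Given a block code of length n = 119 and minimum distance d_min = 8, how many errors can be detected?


Detection capability = d_min - 1 = 8 - 1 = 7

7 errors


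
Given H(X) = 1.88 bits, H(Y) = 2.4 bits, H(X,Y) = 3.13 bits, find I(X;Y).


I(X;Y) = H(X) + H(Y) - H(X,Y) = 1.88 + 2.4 - 3.13 = 1.15

1.15 bits


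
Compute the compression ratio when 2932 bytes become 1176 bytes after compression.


Ratio = original / compressed = 2932 / 1176 = 2.4932

2.4932


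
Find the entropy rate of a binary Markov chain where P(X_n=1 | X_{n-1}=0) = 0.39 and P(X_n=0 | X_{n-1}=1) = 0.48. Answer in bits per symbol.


Stationary distribution: pi_0 = p10/(p01+p10) = 0.5517, pi_1 = 0.4483. Entropy rate H' = pi_0*H(p01) + pi_1*H(p10) = 0.5517*0.9648 + 0.4483*0.9988 = 0.9801

0.9801 bits/symbol


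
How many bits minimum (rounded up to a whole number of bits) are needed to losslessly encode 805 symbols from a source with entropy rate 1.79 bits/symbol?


Minimum bits >= n * H = 805 * 1.79 = 1440.95, rounded up to a whole number of bits = 1441

1441 bits


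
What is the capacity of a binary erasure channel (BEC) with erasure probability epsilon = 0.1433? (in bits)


C = 1 - epsilon = 1 - 0.1433 = 0.8567

0.8567 bits


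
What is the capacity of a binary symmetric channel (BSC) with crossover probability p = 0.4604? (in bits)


H(p) = -p*log2(p) - (1-p)*log2(1-p) = -0.4604*log2(0.4604) - 0.5396*log2(0.5396) = 0.515206 + 0.480264 = 0.9955. C = 1 - H(p) = 1 - 0.9955 = 0.0045

0.0045 bits


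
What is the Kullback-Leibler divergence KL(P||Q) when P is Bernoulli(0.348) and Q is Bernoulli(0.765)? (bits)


KL = p*log2(p/q) + (1-p)*log2((1-p)/(1-q)) = 0.348*log2(0.348/0.765) + 0.652*log2(0.652/0.235) = 0.5644

0.5644 bits


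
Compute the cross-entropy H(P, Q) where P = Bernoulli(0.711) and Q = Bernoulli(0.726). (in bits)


H(P,Q) = -p*log2(q) - (1-p)*log2(1-q). -0.711*log2(0.726) = 0.328453; -0.289*log2(0.274) = 0.539780. H(P,Q) = 0.328453 + 0.539780 = 0.8682

0.8682 bits


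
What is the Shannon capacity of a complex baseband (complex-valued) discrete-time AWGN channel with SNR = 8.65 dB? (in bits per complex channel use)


SNR_linear = 10^(8.65/10) = 7.3282; C = log2(1 + SNR_linear) = log2(1 + 7.3282) = 3.058

3.058 bits/channel use


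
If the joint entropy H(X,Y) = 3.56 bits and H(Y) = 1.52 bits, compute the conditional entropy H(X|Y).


H(X|Y) = H(X,Y) - H(Y) = 3.56 - 1.52 = 2.04

2.04 bits


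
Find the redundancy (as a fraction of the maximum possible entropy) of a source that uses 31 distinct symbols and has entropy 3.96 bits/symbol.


H_max = log2(K) = log2(31) = 4.9542 bits/symbol. Redundancy = 1 - H/H_max = 1 - 3.96/4.9542 = 1 - 0.7993 = 0.2007

0.2007


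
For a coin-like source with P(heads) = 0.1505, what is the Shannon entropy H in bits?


H = -p*log2(p) - (1-p)*log2(1-p). -0.1505*log2(0.1505) = 0.411191; -0.8495*log2(0.8495) = 0.199899. H = 0.411191 + 0.199899 = 0.6111

0.6111 bits


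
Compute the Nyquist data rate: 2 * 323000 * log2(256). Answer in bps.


Rate = 2 * B * log2(M) = 2 * 323000 * 8.0 = 5168000.0

5168000.0 bps


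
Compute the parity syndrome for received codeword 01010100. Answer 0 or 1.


Syndrome = XOR of all bits = 0 XOR 1 XOR 0 XOR 1 XOR 0 XOR 1 XOR 0 XOR 0 = 1

1


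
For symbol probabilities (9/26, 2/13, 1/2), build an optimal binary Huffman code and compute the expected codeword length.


Huffman construction (repeatedly merge the two least-probable nodes; each merge adds 1 bit to every symbol beneath it): 2/13 + 9/26 = 1/2; 1/2 + 1/2 = 1. Resulting codeword lengths (in the order the probabilities were given): (2, 2, 1). L_avg = sum(p_i * l_i) = 9/26*2 + 2/13*2 + 1/2*1 = 3/2 = 1.5

1.5 bits


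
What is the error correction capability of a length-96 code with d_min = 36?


Correction capability = floor((d-1)/2) = floor((36-1)/2) = 17

17 errors


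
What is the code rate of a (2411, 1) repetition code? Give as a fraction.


Rate = k/n = 1/2411

1/2411


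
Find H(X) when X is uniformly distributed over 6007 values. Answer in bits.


H = log2(n) = log2(6007) = 12.5524

12.5524 bits


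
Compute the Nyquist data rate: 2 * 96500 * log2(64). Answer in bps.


Rate = 2 * B * log2(M) = 2 * 96500 * 6.0 = 1158000.0

1158000.0 bps


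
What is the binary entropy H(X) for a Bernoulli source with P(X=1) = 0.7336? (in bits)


H = -p*log2(p) - (1-p)*log2(1-p). -0.7336*log2(0.7336) = 0.327871; -0.2664*log2(0.2664) = 0.508380. H = 0.327871 + 0.508380 = 0.8363

0.8363 bits


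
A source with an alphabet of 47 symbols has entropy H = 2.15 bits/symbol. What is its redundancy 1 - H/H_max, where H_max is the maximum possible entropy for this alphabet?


H_max = log2(K) = log2(47) = 5.5546 bits/symbol. Redundancy = 1 - H/H_max = 1 - 2.15/5.5546 = 1 - 0.3871 = 0.6129

0.6129


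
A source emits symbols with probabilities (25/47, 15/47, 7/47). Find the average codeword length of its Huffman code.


Huffman construction (repeatedly merge the two least-probable nodes; each merge adds 1 bit to every symbol beneath it): 7/47 + 15/47 = 22/47; 22/47 + 25/47 = 1. Resulting codeword lengths (in the order the probabilities were given): (1, 2, 2). L_avg = sum(p_i * l_i) = 25/47*1 + 15/47*2 + 7/47*2 = 69/47 = 1.4681

1.4681 bits


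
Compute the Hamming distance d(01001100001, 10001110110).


Count differing positions: ^ ^ . . . . ^ . ^ ^ ^ = 6 differences

6


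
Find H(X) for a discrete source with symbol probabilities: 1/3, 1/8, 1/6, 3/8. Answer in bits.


H = -sum(p_i * log2(p_i)). Terms: -(1/3)*log2(1/3) = 0.528321; -(1/8)*log2(1/8) = 0.375000; -(1/6)*log2(1/6) = 0.430827; -(3/8)*log2(3/8) = 0.530639. H = 0.528321 + 0.375000 + 0.430827 + 0.530639 = 1.8648

1.8648 bits


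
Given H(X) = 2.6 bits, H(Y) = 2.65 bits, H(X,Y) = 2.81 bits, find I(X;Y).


I(X;Y) = H(X) + H(Y) - H(X,Y) = 2.6 + 2.65 - 2.81 = 2.44

2.44 bits


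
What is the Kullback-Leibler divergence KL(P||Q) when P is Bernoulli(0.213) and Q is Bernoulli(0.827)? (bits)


KL = p*log2(p/q) + (1-p)*log2((1-p)/(1-q)) = 0.213*log2(0.213/0.827) + 0.787*log2(0.787/0.173) = 1.3032

1.3032 bits


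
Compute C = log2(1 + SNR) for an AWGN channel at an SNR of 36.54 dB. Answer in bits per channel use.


SNR_linear = 10^(36.54/10) = 4508.167; C = log2(1 + SNR_linear) = log2(1 + 4508.167) = 12.1386

12.1386 bits/channel use


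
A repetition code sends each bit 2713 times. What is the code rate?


Rate = k/n = 1/2713

1/2713


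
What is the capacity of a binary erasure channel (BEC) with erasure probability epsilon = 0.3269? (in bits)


C = 1 - epsilon = 1 - 0.3269 = 0.6731

0.6731 bits


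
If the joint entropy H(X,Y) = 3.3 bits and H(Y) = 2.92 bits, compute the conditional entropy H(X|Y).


H(X|Y) = H(X,Y) - H(Y) = 3.3 - 2.92 = 0.38

0.38 bits


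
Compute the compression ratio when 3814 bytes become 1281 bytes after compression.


Ratio = original / compressed = 3814 / 1281 = 2.9774

2.9774


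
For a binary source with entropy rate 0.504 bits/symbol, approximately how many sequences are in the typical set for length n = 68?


log2|A_typical| = nH = 68 * 0.504 = 34.272, so |A_typical| ~ 2^34.272 = 2.074e+10

2.074e+10


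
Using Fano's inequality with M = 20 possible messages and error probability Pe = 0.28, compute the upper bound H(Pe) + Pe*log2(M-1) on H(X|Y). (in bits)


H(Pe) = -Pe*log2(Pe) - (1-Pe)*log2(1-Pe) = -0.28*log2(0.28) - 0.72*log2(0.72) = 0.514220 + 0.341230 = 0.8555. Pe*log2(M-1) = 0.28*log2(19) = 1.189420. Bound = H(Pe) + Pe*log2(M-1) = 0.514220 + 0.341230 + 1.189420 = 2.0449

2.0449 bits


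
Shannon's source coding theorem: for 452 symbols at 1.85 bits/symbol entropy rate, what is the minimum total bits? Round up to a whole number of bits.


Minimum bits >= n * H = 452 * 1.85 = 836.2, rounded up to a whole number of bits = 837

837 bits


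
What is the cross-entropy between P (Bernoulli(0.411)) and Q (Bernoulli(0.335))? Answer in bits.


H(P,Q) = -p*log2(q) - (1-p)*log2(1-q). -0.411*log2(0.335) = 0.648462; -0.589*log2(0.665) = 0.346670. H(P,Q) = 0.648462 + 0.346670 = 0.9951

0.9951 bits


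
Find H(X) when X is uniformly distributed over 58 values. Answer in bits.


H = log2(n) = log2(58) = 5.858

5.858 bits


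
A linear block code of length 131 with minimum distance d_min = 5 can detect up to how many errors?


Detection capability = d_min - 1 = 5 - 1 = 4

4 errors


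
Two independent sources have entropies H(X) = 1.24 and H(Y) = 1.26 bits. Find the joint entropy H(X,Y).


For independent variables, H(X,Y) = H(X) + H(Y) = 1.24 + 1.26 = 2.5

2.5 bits


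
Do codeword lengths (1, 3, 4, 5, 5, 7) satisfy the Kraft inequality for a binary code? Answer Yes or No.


Kraft sum = sum(2^(-l_i)) = 0.7578, need <= 1. Result: satisfied (a binary prefix-free code with these lengths exists)

Yes


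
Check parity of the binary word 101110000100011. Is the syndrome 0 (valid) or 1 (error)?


Syndrome = XOR of all bits = 1 XOR 0 XOR 1 XOR 1 XOR 1 XOR 0 XOR 0 XOR 0 XOR 0 XOR 1 XOR 0 XOR 0 XOR 0 XOR 1 XOR 1 = 1

1


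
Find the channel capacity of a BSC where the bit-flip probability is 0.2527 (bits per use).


H(p) = -p*log2(p) - (1-p)*log2(1-p) = -0.2527*log2(0.2527) - 0.7473*log2(0.7473) = 0.501484 + 0.314046 = 0.8155. C = 1 - H(p) = 1 - 0.8155 = 0.1845

0.1845 bits


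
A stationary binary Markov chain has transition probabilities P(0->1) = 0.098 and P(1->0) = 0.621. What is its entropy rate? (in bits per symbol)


Stationary distribution: pi_0 = p10/(p01+p10) = 0.8637, pi_1 = 0.1363. Entropy rate H' = pi_0*H(p01) + pi_1*H(p10) = 0.8637*0.4626 + 0.1363*0.9573 = 0.5301

0.5301 bits/symbol


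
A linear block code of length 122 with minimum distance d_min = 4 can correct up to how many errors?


Correction capability = floor((d-1)/2) = floor((4-1)/2) = 1

1 errors


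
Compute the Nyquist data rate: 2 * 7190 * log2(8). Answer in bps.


Rate = 2 * B * log2(M) = 2 * 7190 * 3.0 = 43140.0

43140.0 bps


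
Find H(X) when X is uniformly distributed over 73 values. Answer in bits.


H = log2(n) = log2(73) = 6.1898

6.1898 bits


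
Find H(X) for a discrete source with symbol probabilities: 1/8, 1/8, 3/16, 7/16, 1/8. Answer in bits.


H = -sum(p_i * log2(p_i)). Terms: -(1/8)*log2(1/8) = 0.375000; -(1/8)*log2(1/8) = 0.375000; -(3/16)*log2(3/16) = 0.452820; -(7/16)*log2(7/16) = 0.521782; -(1/8)*log2(1/8) = 0.375000. H = 0.375000 + 0.375000 + 0.452820 + 0.521782 + 0.375000 = 2.0996

2.0996 bits


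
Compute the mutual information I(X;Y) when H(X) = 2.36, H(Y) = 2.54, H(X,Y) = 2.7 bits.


I(X;Y) = H(X) + H(Y) - H(X,Y) = 2.36 + 2.54 - 2.7 = 2.2

2.2 bits


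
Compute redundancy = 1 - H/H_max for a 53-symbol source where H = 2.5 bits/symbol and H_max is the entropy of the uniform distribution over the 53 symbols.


H_max = log2(K) = log2(53) = 5.7279 bits/symbol. Redundancy = 1 - H/H_max = 1 - 2.5/5.7279 = 1 - 0.4365 = 0.5635

0.5635


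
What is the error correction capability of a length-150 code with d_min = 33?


Correction capability = floor((d-1)/2) = floor((33-1)/2) = 16

16 errors


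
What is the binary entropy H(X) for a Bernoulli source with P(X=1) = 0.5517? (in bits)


H = -p*log2(p) - (1-p)*log2(1-p). -0.5517*log2(0.5517) = 0.473383; -0.4483*log2(0.4483) = 0.518891. H = 0.473383 + 0.518891 = 0.9923

0.9923 bits


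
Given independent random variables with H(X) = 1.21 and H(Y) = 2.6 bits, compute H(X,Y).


For independent variables, H(X,Y) = H(X) + H(Y) = 1.21 + 2.6 = 3.81

3.81 bits


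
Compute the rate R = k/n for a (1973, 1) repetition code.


Rate = k/n = 1/1973

1/1973


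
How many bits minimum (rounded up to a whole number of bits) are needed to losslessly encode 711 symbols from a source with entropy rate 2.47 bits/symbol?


Minimum bits >= n * H = 711 * 2.47 = 1756.17, rounded up to a whole number of bits = 1757

1757 bits


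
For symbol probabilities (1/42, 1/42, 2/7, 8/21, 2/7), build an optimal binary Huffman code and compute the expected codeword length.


Huffman construction (repeatedly merge the two least-probable nodes; each merge adds 1 bit to every symbol beneath it): 1/42 + 1/42 = 1/21; 1/21 + 2/7 = 1/3; 2/7 + 1/3 = 13/21; 8/21 + 13/21 = 1. Resulting codeword lengths (in the order the probabilities were given): (4, 4, 3, 1, 2). L_avg = sum(p_i * l_i) = 1/42*4 + 1/42*4 + 2/7*3 + 8/21*1 + 2/7*2 = 2

2.0 bits


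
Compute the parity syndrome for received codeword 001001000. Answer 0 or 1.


Syndrome = XOR of all bits = 0 XOR 0 XOR 1 XOR 0 XOR 0 XOR 1 XOR 0 XOR 0 XOR 0 = 0

0


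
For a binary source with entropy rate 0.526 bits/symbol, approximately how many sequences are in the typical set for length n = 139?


log2|A_typical| = nH = 139 * 0.526 = 73.114, so |A_typical| ~ 2^73.114 = 1.022e+22

1.022e+22


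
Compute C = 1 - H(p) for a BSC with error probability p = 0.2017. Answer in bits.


H(p) = -p*log2(p) - (1-p)*log2(1-p) = -0.2017*log2(0.2017) - 0.7983*log2(0.7983) = 0.465870 + 0.259445 = 0.7253. C = 1 - H(p) = 1 - 0.7253 = 0.2747

0.2747 bits


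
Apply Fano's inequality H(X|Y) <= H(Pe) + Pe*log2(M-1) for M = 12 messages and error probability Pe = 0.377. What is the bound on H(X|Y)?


H(Pe) = -Pe*log2(Pe) - (1-Pe)*log2(1-Pe) = -0.377*log2(0.377) - 0.623*log2(0.623) = 0.530576 + 0.425320 = 0.9559. Pe*log2(M-1) = 0.377*log2(11) = 1.304206. Bound = H(Pe) + Pe*log2(M-1) = 0.530576 + 0.425320 + 1.304206 = 2.2601

2.2601 bits


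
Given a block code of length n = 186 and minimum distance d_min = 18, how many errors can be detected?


Detection capability = d_min - 1 = 18 - 1 = 17

17 errors


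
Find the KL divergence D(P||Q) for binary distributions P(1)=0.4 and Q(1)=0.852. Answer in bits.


KL = p*log2(p/q) + (1-p)*log2((1-p)/(1-q)) = 0.4*log2(0.4/0.852) + 0.6*log2(0.6/0.148) = 0.7753

0.7753 bits


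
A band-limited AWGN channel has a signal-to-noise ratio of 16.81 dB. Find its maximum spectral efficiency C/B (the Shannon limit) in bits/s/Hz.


SNR_linear = 10^(16.81/10) = 47.9733; C/B = log2(1 + SNR_linear) = log2(1 + 47.9733) = 5.6139

5.6139 bits/s/Hz


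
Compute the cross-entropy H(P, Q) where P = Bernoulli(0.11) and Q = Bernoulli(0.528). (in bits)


H(P,Q) = -p*log2(q) - (1-p)*log2(1-q). -0.11*log2(0.528) = 0.101353; -0.89*log2(0.472) = 0.963996. H(P,Q) = 0.101353 + 0.963996 = 1.0653

1.0653 bits


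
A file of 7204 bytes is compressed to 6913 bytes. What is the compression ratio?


Ratio = original / compressed = 7204 / 6913 = 1.0421

1.0421


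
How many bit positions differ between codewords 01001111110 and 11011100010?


Count differing positions: ^ . . ^ . . ^ ^ ^ . . = 5 differences

5


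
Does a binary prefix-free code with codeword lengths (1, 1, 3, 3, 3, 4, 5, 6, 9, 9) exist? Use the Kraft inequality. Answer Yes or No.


Kraft sum = sum(2^(-l_i)) = 1.4883, need <= 1. Result: violated (a binary prefix-free code with these lengths cannot exist)

No


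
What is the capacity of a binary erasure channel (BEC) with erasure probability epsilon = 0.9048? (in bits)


C = 1 - epsilon = 1 - 0.9048 = 0.0952

0.0952 bits


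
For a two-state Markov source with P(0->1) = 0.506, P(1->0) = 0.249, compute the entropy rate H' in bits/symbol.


Stationary distribution: pi_0 = p10/(p01+p10) = 0.3298, pi_1 = 0.6702. Entropy rate H' = pi_0*H(p01) + pi_1*H(p10) = 0.3298*0.9999 + 0.6702*0.8097 = 0.8724

0.8724 bits/symbol


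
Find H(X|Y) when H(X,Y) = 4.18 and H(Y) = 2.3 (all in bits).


H(X|Y) = H(X,Y) - H(Y) = 4.18 - 2.3 = 1.88

1.88 bits


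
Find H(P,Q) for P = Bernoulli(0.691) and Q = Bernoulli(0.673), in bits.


H(P,Q) = -p*log2(q) - (1-p)*log2(1-q). -0.691*log2(0.673) = 0.394783; -0.309*log2(0.327) = 0.498305. H(P,Q) = 0.394783 + 0.498305 = 0.8931

0.8931 bits


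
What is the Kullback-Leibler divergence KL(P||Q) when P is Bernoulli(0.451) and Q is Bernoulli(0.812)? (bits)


KL = p*log2(p/q) + (1-p)*log2((1-p)/(1-q)) = 0.451*log2(0.451/0.812) + 0.549*log2(0.549/0.188) = 0.4662

0.4662 bits


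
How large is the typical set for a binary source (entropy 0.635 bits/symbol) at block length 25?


log2|A_typical| = nH = 25 * 0.635 = 15.875, so |A_typical| ~ 2^15.875 = 6.010e+04

6.010e+04


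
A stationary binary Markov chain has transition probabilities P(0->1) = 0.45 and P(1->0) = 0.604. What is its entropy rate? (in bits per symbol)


Stationary distribution: pi_0 = p10/(p01+p10) = 0.5731, pi_1 = 0.4269. Entropy rate H' = pi_0*H(p01) + pi_1*H(p10) = 0.5731*0.9928 + 0.4269*0.9686 = 0.9824

0.9824 bits/symbol
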